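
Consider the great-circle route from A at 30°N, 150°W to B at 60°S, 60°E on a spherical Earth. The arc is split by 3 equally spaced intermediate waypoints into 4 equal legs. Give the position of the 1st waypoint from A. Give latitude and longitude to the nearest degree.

Convert each endpoint to a unit vector on the sphere (x = cos φ cos λ, y = cos φ sin λ, z = sin φ).
The central angle between the endpoints is δ = arccos(p₁·p₂) ≈ 2.512 rad (143.9°).
Interpolate at f = 1/4 with slerp weights a = sin((1−f)δ)/sin δ ≈ 1.615, b = sin(fδ)/sin δ ≈ 0.997.
p = a·p₁ + b·p₂ ≈ (-0.962, -0.268, -0.056); φ = arcsin(p_z) ≈ -3.21°, λ = atan2(p_y, p_x) ≈ -164.46°.

≈ 3°S, 164°W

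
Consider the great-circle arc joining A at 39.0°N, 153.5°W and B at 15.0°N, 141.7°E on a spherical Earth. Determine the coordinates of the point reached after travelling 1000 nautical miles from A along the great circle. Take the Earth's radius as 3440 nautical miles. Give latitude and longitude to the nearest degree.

Write both endpoints as unit vectors p₁, p₂ with components (cos φ cos λ, cos φ sin λ, sin φ).
The central angle between the endpoints is δ = arccos(p₁·p₂) ≈ 1.067 rad (61.2°). The total great-circle distance is δ·R ≈ 1.067 × 3440 ≈ 3671 nmi, so the target fraction is f = 1000/3671 ≈ 0.272.
Interpolate at f ≈ 0.272 with slerp weights a = sin((1−f)δ)/sin δ ≈ 0.800, b = sin(fδ)/sin δ ≈ 0.327.
p = a·p₁ + b·p₂ ≈ (-0.805, -0.082, 0.588); φ = arcsin(p_z) ≈ 36.03°, λ = atan2(p_y, p_x) ≈ -174.21°.

≈ 36°N, 174°W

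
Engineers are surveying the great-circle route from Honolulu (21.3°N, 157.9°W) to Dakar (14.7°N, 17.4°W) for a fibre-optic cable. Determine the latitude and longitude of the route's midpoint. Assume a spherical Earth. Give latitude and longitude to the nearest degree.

≈ (44°N, 85°W)

From cos δ = sin φ₁ sin φ₂ + cos φ₁ cos φ₂ cos Δλ, the central angle is δ ≈ 2.218 rad (127.1°).
Interpolate at f = 1/2 with slerp weights a = sin((1−f)δ)/sin δ ≈ 1.123, b = sin(fδ)/sin δ ≈ 1.123.
p = a·p₁ + b·p₂ ≈ (0.067, -0.718, 0.693); φ = arcsin(p_z) ≈ 43.84°, λ = atan2(p_y, p_x) ≈ -84.66°.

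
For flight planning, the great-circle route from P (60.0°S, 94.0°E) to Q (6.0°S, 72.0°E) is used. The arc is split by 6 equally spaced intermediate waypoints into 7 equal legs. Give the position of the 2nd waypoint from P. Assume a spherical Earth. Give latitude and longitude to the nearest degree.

≈ (45°S, 84°E)

From cos δ = sin φ₁ sin φ₂ + cos φ₁ cos φ₂ cos Δλ, the central angle is δ ≈ 0.987 rad (56.5°).
Interpolate at f = 2/7 with slerp weights a = sin((1−f)δ)/sin δ ≈ 0.777, b = sin(fδ)/sin δ ≈ 0.333.
p = a·p₁ + b·p₂ ≈ (0.075, 0.703, -0.707); φ = arcsin(p_z) ≈ -45.03°, λ = atan2(p_y, p_x) ≈ 83.88°.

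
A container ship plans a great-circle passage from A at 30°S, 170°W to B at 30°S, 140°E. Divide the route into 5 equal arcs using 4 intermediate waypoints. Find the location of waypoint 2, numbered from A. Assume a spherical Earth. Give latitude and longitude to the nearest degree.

Write both endpoints as unit vectors p₁, p₂ with components (cos φ cos λ, cos φ sin λ, sin φ).
The central angle between the endpoints is δ = arccos(p₁·p₂) ≈ 0.749 rad (42.9°).
Interpolate at f = 2/5 with slerp weights a = sin((1−f)δ)/sin δ ≈ 0.638, b = sin(fδ)/sin δ ≈ 0.433.
p = a·p₁ + b·p₂ ≈ (-0.832, 0.145, -0.536); φ = arcsin(p_z) ≈ -32.40°, λ = atan2(p_y, p_x) ≈ 170.09°.

≈ 32°S, 170°E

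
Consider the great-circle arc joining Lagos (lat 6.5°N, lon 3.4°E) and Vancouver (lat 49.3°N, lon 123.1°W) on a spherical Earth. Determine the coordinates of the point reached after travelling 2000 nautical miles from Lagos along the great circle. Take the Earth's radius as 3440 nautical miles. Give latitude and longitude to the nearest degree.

Convert each endpoint to a unit vector on the sphere (x = cos φ cos λ, y = cos φ sin λ, z = sin φ).
The central angle between the endpoints is δ = arccos(p₁·p₂) ≈ 1.875 rad (107.4°). The total great-circle distance is δ·R ≈ 1.875 × 3440 ≈ 6450 nmi, so the target fraction is f = 2000/6450 ≈ 0.310.
Interpolate at f ≈ 0.310 with slerp weights a = sin((1−f)δ)/sin δ ≈ 1.008, b = sin(fδ)/sin δ ≈ 0.576.
p = a·p₁ + b·p₂ ≈ (0.795, -0.255, 0.551); φ = arcsin(p_z) ≈ 33.40°, λ = atan2(p_y, p_x) ≈ -17.79°.

≈ lat 33°N, lon 18°W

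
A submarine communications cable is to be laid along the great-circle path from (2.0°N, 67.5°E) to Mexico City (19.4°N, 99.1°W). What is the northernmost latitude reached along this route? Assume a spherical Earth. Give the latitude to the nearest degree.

The great circle lies in the plane with unit normal n̂ = (p₁ × p₂)/|p₁ × p₂|.
Here n̂_z ≈ -0.515; the vertex latitude is φ_max = arccos|n̂_z| ≈ 59.0°.
Check via Clairaut: cos φ_max = |cos φ₁| · sin C = cos(2.0°)·sin(31.0°) ≈ 0.515, again giving ≈ 59.0°.

≈ 59°N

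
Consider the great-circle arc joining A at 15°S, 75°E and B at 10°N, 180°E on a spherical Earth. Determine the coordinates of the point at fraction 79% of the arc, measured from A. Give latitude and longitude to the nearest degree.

≈ 4°N, 158°E

Convert each endpoint to a unit vector on the sphere (x = cos φ cos λ, y = cos φ sin λ, z = sin φ).
The central angle between the endpoints is δ = arccos(p₁·p₂) ≈ 1.866 rad (106.9°).
Interpolate at f = 0.79 with slerp weights a = sin((1−f)δ)/sin δ ≈ 0.399, b = sin(fδ)/sin δ ≈ 1.040.
p = a·p₁ + b·p₂ ≈ (-0.925, 0.373, 0.077); φ = arcsin(p_z) ≈ 4.44°, λ = atan2(p_y, p_x) ≈ 158.06°.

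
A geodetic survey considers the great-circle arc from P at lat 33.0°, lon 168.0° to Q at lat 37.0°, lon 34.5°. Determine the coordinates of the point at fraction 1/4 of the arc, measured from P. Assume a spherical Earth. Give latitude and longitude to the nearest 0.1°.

Write both endpoints as unit vectors p₁, p₂ with components (cos φ cos λ, cos φ sin λ, sin φ).
The central angle between the endpoints is δ = arccos(p₁·p₂) ≈ 1.704 rad (97.7°).
Interpolate at f = 1/4 with slerp weights a = sin((1−f)δ)/sin δ ≈ 0.966, b = sin(fδ)/sin δ ≈ 0.417.
p = a·p₁ + b·p₂ ≈ (-0.518, 0.357, 0.777); φ = arcsin(p_z) ≈ 51.01°, λ = atan2(p_y, p_x) ≈ 145.42°.

≈ lat 51.0°, lon 145.4°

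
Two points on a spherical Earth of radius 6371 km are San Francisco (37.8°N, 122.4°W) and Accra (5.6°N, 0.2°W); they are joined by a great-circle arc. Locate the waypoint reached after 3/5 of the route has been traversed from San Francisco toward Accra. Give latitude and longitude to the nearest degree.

≈ (34°N, 37°W)

Convert each endpoint to a unit vector on the sphere (x = cos φ cos λ, y = cos φ sin λ, z = sin φ).
The central angle between the endpoints is δ = arccos(p₁·p₂) ≈ 1.938 rad (111.1°).
Interpolate at f = 3/5 with slerp weights a = sin((1−f)δ)/sin δ ≈ 0.750, b = sin(fδ)/sin δ ≈ 0.984.
p = a·p₁ + b·p₂ ≈ (0.661, -0.504, 0.556); φ = arcsin(p_z) ≈ 33.76°, λ = atan2(p_y, p_x) ≈ -37.30°.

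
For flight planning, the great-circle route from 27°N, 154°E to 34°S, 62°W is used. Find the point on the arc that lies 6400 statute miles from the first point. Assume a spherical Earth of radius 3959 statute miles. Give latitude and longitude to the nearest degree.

Convert each endpoint to a unit vector on the sphere (x = cos φ cos λ, y = cos φ sin λ, z = sin φ).
The central angle between the endpoints is δ = arccos(p₁·p₂) ≈ 2.590 rad (148.4°). The total great-circle distance is δ·R ≈ 2.590 × 3959 ≈ 10252 mi, so the target fraction is f = 6400/10252 ≈ 0.624.
Interpolate at f ≈ 0.624 with slerp weights a = sin((1−f)δ)/sin δ ≈ 1.576, b = sin(fδ)/sin δ ≈ 1.905.
p = a·p₁ + b·p₂ ≈ (-0.521, -0.779, -0.350); φ = arcsin(p_z) ≈ -20.46°, λ = atan2(p_y, p_x) ≈ -123.78°.

≈ 20°S, 124°W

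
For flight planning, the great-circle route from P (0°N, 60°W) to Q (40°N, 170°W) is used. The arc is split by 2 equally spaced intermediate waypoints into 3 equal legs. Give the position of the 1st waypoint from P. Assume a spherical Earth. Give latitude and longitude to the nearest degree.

≈ (22°N, 88°W)

The haversine formula gives a central angle δ ≈ 1.836 rad (105.2°) between the endpoints.
Interpolate at f = 1/3 with slerp weights a = sin((1−f)δ)/sin δ ≈ 0.974, b = sin(fδ)/sin δ ≈ 0.595.
p = a·p₁ + b·p₂ ≈ (0.038, -0.923, 0.383); φ = arcsin(p_z) ≈ 22.50°, λ = atan2(p_y, p_x) ≈ -87.63°.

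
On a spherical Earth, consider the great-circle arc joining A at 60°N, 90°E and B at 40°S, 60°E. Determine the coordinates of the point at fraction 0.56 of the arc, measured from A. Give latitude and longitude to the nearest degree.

The haversine formula gives a central angle δ ≈ 1.798 rad (103.0°) between the endpoints.
Interpolate at f = 0.56 with slerp weights a = sin((1−f)δ)/sin δ ≈ 0.730, b = sin(fδ)/sin δ ≈ 0.867.
p = a·p₁ + b·p₂ ≈ (0.332, 0.940, 0.074); φ = arcsin(p_z) ≈ 4.27°, λ = atan2(p_y, p_x) ≈ 70.54°.

≈ 4°N, 71°E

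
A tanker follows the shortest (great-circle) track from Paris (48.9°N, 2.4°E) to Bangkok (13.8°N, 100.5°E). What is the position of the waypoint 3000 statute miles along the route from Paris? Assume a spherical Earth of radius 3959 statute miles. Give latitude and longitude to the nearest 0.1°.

From cos δ = sin φ₁ sin φ₂ + cos φ₁ cos φ₂ cos Δλ, the central angle is δ ≈ 1.481 rad (84.8°). The total great-circle distance is δ·R ≈ 1.481 × 3959 ≈ 5863 mi, so the target fraction is f = 3000/5863 ≈ 0.512.
Interpolate at f ≈ 0.512 with slerp weights a = sin((1−f)δ)/sin δ ≈ 0.664, b = sin(fδ)/sin δ ≈ 0.690.
p = a·p₁ + b·p₂ ≈ (0.314, 0.677, 0.665); φ = arcsin(p_z) ≈ 41.70°, λ = atan2(p_y, p_x) ≈ 65.11°.

≈ 41.7°N, 65.1°E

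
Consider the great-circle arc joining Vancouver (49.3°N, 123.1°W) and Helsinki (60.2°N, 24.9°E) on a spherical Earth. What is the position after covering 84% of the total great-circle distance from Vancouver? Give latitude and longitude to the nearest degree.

The haversine formula gives a central angle δ ≈ 1.178 rad (67.5°) between the endpoints.
Interpolate at f = 0.84 with slerp weights a = sin((1−f)δ)/sin δ ≈ 0.203, b = sin(fδ)/sin δ ≈ 0.905.
p = a·p₁ + b·p₂ ≈ (0.336, 0.079, 0.939); φ = arcsin(p_z) ≈ 69.84°, λ = atan2(p_y, p_x) ≈ 13.17°.

≈ 70°N, 13°E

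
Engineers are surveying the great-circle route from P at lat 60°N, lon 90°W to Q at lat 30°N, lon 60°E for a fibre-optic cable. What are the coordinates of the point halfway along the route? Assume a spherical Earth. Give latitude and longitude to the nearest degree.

Convert each endpoint to a unit vector on the sphere (x = cos φ cos λ, y = cos φ sin λ, z = sin φ).
The central angle between the endpoints is δ = arccos(p₁·p₂) ≈ 1.513 rad (86.7°).
Interpolate at f = 1/2 with slerp weights a = sin((1−f)δ)/sin δ ≈ 0.687, b = sin(fδ)/sin δ ≈ 0.687.
p = a·p₁ + b·p₂ ≈ (0.298, 0.172, 0.939); φ = arcsin(p_z) ≈ 69.90°, λ = atan2(p_y, p_x) ≈ 30.00°.

≈ lat 70°N, lon 30°E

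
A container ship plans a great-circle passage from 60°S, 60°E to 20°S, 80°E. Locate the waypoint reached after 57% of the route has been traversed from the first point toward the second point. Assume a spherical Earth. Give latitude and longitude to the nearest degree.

Convert each endpoint to a unit vector on the sphere (x = cos φ cos λ, y = cos φ sin λ, z = sin φ).
The central angle between the endpoints is δ = arccos(p₁·p₂) ≈ 0.741 rad (42.5°).
Interpolate at f = 0.57 with slerp weights a = sin((1−f)δ)/sin δ ≈ 0.464, b = sin(fδ)/sin δ ≈ 0.607.
p = a·p₁ + b·p₂ ≈ (0.215, 0.763, -0.610); φ = arcsin(p_z) ≈ -37.56°, λ = atan2(p_y, p_x) ≈ 74.25°.

≈ 38°S, 74°E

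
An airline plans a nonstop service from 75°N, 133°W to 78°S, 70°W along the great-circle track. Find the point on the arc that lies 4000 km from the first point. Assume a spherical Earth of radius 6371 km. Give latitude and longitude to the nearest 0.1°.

≈ 40.4°N, 111.6°W

From cos δ = sin φ₁ sin φ₂ + cos φ₁ cos φ₂ cos Δλ, the central angle is δ ≈ 2.740 rad (157.0°). The total great-circle distance is δ·R ≈ 2.740 × 6371 ≈ 17456 km, so the target fraction is f = 4000/17456 ≈ 0.229.
Interpolate at f ≈ 0.229 with slerp weights a = sin((1−f)δ)/sin δ ≈ 2.192, b = sin(fδ)/sin δ ≈ 1.502.
p = a·p₁ + b·p₂ ≈ (-0.280, -0.708, 0.648); φ = arcsin(p_z) ≈ 40.38°, λ = atan2(p_y, p_x) ≈ -111.57°.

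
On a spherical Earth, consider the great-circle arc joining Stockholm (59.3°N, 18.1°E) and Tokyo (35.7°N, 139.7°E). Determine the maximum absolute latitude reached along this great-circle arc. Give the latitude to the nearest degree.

The great circle lies in the plane with unit normal n̂ = (p₁ × p₂)/|p₁ × p₂|.
Here n̂_z ≈ +0.368; the vertex latitude is φ_max = arccos|n̂_z| ≈ 68.4°.
Check via Clairaut: cos φ_max = |cos φ₁| · sin C = cos(59.3°)·sin(46.2°) ≈ 0.368, again giving ≈ 68.4°.

≈ 68°N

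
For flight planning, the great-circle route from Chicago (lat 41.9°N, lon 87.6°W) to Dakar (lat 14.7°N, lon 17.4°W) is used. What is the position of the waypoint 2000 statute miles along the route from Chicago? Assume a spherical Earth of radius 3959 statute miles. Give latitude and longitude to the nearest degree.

≈ lat 35°N, lon 51°W

Convert each endpoint to a unit vector on the sphere (x = cos φ cos λ, y = cos φ sin λ, z = sin φ).
The central angle between the endpoints is δ = arccos(p₁·p₂) ≈ 1.145 rad (65.6°). The total great-circle distance is δ·R ≈ 1.145 × 3959 ≈ 4532 mi, so the target fraction is f = 2000/4532 ≈ 0.441.
Interpolate at f ≈ 0.441 with slerp weights a = sin((1−f)δ)/sin δ ≈ 0.655, b = sin(fδ)/sin δ ≈ 0.531.
p = a·p₁ + b·p₂ ≈ (0.511, -0.641, 0.573); φ = arcsin(p_z) ≈ 34.93°, λ = atan2(p_y, p_x) ≈ -51.44°.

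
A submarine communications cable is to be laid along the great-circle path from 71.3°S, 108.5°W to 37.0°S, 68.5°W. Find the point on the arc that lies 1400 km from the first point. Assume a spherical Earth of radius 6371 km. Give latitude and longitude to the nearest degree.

≈ 62°S, 87°W

Write both endpoints as unit vectors p₁, p₂ with components (cos φ cos λ, cos φ sin λ, sin φ).
The central angle between the endpoints is δ = arccos(p₁·p₂) ≈ 0.698 rad (40.0°). The total great-circle distance is δ·R ≈ 0.698 × 6371 ≈ 4446 km, so the target fraction is f = 1400/4446 ≈ 0.315.
Interpolate at f ≈ 0.315 with slerp weights a = sin((1−f)δ)/sin δ ≈ 0.716, b = sin(fδ)/sin δ ≈ 0.339.
p = a·p₁ + b·p₂ ≈ (0.026, -0.470, -0.882); φ = arcsin(p_z) ≈ -61.93°, λ = atan2(p_y, p_x) ≈ -86.78°.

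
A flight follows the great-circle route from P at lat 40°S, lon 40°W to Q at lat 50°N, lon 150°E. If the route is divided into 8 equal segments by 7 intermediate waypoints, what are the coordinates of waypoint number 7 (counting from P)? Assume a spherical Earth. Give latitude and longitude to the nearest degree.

≈ lat 63°N, lon 180°E

From cos δ = sin φ₁ sin φ₂ + cos φ₁ cos φ₂ cos Δλ, the central angle is δ ≈ 2.928 rad (167.8°).
Interpolate at f = 7/8 with slerp weights a = sin((1−f)δ)/sin δ ≈ 1.690, b = sin(fδ)/sin δ ≈ 2.586.
p = a·p₁ + b·p₂ ≈ (-0.447, -0.001, 0.894); φ = arcsin(p_z) ≈ 63.42°, λ = atan2(p_y, p_x) ≈ -179.84°.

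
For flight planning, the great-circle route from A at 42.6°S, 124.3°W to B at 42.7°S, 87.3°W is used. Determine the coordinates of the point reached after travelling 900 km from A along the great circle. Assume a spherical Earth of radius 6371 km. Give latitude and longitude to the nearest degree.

≈ 44°S, 113°W

Convert each endpoint to a unit vector on the sphere (x = cos φ cos λ, y = cos φ sin λ, z = sin φ).
The central angle between the endpoints is δ = arccos(p₁·p₂) ≈ 0.471 rad (27.0°). The total great-circle distance is δ·R ≈ 0.471 × 6371 ≈ 3001 km, so the target fraction is f = 900/3001 ≈ 0.300.
Interpolate at f ≈ 0.300 with slerp weights a = sin((1−f)δ)/sin δ ≈ 0.714, b = sin(fδ)/sin δ ≈ 0.310.
p = a·p₁ + b·p₂ ≈ (-0.285, -0.662, -0.693); φ = arcsin(p_z) ≈ -43.90°, λ = atan2(p_y, p_x) ≈ -113.32°.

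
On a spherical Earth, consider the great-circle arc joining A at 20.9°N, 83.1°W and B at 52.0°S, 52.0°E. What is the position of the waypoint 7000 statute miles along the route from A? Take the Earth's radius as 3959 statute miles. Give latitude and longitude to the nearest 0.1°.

≈ 53.4°S, 2.5°W

From cos δ = sin φ₁ sin φ₂ + cos φ₁ cos φ₂ cos Δλ, the central angle is δ ≈ 2.330 rad (133.5°). The total great-circle distance is δ·R ≈ 2.330 × 3959 ≈ 9225 mi, so the target fraction is f = 7000/9225 ≈ 0.759.
Interpolate at f ≈ 0.759 with slerp weights a = sin((1−f)δ)/sin δ ≈ 0.735, b = sin(fδ)/sin δ ≈ 1.352.
p = a·p₁ + b·p₂ ≈ (0.595, -0.026, -0.803); φ = arcsin(p_z) ≈ -53.45°, λ = atan2(p_y, p_x) ≈ -2.46°.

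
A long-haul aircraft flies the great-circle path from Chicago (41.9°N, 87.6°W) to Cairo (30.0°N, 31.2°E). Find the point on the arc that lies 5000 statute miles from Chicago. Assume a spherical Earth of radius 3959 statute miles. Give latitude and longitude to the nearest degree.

From cos δ = sin φ₁ sin φ₂ + cos φ₁ cos φ₂ cos Δλ, the central angle is δ ≈ 1.547 rad (88.7°). The total great-circle distance is δ·R ≈ 1.547 × 3959 ≈ 6126 mi, so the target fraction is f = 5000/6126 ≈ 0.816.
Interpolate at f ≈ 0.816 with slerp weights a = sin((1−f)δ)/sin δ ≈ 0.281, b = sin(fδ)/sin δ ≈ 0.953.
p = a·p₁ + b·p₂ ≈ (0.715, 0.219, 0.664); φ = arcsin(p_z) ≈ 41.61°, λ = atan2(p_y, p_x) ≈ 17.02°.

≈ 42°N, 17°E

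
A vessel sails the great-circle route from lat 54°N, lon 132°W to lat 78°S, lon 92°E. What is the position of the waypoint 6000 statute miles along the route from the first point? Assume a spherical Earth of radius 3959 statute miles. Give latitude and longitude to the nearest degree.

Convert each endpoint to a unit vector on the sphere (x = cos φ cos λ, y = cos φ sin λ, z = sin φ).
The central angle between the endpoints is δ = arccos(p₁·p₂) ≈ 2.645 rad (151.6°). The total great-circle distance is δ·R ≈ 2.645 × 3959 ≈ 10472 mi, so the target fraction is f = 6000/10472 ≈ 0.573.
Interpolate at f ≈ 0.573 with slerp weights a = sin((1−f)δ)/sin δ ≈ 1.898, b = sin(fδ)/sin δ ≈ 2.096.
p = a·p₁ + b·p₂ ≈ (-0.762, -0.394, -0.515); φ = arcsin(p_z) ≈ -30.97°, λ = atan2(p_y, p_x) ≈ -152.67°.

≈ lat 31°S, lon 153°W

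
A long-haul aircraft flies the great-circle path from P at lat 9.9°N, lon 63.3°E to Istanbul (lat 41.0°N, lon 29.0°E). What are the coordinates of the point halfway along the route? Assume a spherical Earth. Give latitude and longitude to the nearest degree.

From cos δ = sin φ₁ sin φ₂ + cos φ₁ cos φ₂ cos Δλ, the central angle is δ ≈ 0.757 rad (43.4°).
Interpolate at f = 1/2 with slerp weights a = sin((1−f)δ)/sin δ ≈ 0.538, b = sin(fδ)/sin δ ≈ 0.538.
p = a·p₁ + b·p₂ ≈ (0.593, 0.670, 0.446); φ = arcsin(p_z) ≈ 26.46°, λ = atan2(p_y, p_x) ≈ 48.49°.

≈ lat 26°N, lon 48°E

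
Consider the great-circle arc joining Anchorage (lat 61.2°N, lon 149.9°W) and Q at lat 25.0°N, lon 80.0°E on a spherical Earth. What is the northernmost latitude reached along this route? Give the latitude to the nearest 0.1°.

The great circle lies in the plane with unit normal n̂ = (p₁ × p₂)/|p₁ × p₂|.
Here n̂_z ≈ -0.335; the vertex latitude is φ_max = arccos|n̂_z| ≈ 70.4°.
Check via Clairaut: cos φ_max = |cos φ₁| · sin C = cos(61.2°)·sin(44.1°) ≈ 0.335, again giving ≈ 70.4°.

≈ 70.4°N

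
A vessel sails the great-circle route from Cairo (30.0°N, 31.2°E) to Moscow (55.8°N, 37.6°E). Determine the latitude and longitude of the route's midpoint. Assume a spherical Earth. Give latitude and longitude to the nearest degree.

Write both endpoints as unit vectors p₁, p₂ with components (cos φ cos λ, cos φ sin λ, sin φ).
The central angle between the endpoints is δ = arccos(p₁·p₂) ≈ 0.457 rad (26.2°).
Interpolate at f = 1/2 with slerp weights a = sin((1−f)δ)/sin δ ≈ 0.513, b = sin(fδ)/sin δ ≈ 0.513.
p = a·p₁ + b·p₂ ≈ (0.609, 0.406, 0.681); φ = arcsin(p_z) ≈ 42.94°, λ = atan2(p_y, p_x) ≈ 33.72°.

≈ (43°N, 34°E)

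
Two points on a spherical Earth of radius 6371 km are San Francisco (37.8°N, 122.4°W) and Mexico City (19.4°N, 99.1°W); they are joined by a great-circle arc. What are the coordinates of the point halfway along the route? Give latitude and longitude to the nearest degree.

≈ 29°N, 110°W

Write both endpoints as unit vectors p₁, p₂ with components (cos φ cos λ, cos φ sin λ, sin φ).
The central angle between the endpoints is δ = arccos(p₁·p₂) ≈ 0.478 rad (27.4°).
Interpolate at f = 1/2 with slerp weights a = sin((1−f)δ)/sin δ ≈ 0.515, b = sin(fδ)/sin δ ≈ 0.515.
p = a·p₁ + b·p₂ ≈ (-0.295, -0.823, 0.486); φ = arcsin(p_z) ≈ 29.10°, λ = atan2(p_y, p_x) ≈ -109.71°.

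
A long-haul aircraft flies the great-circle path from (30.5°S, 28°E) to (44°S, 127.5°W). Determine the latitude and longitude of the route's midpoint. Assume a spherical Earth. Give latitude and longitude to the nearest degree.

Convert each endpoint to a unit vector on the sphere (x = cos φ cos λ, y = cos φ sin λ, z = sin φ).
The central angle between the endpoints is δ = arccos(p₁·p₂) ≈ 1.784 rad (102.2°).
Interpolate at f = 1/2 with slerp weights a = sin((1−f)δ)/sin δ ≈ 0.796, b = sin(fδ)/sin δ ≈ 0.796.
p = a·p₁ + b·p₂ ≈ (0.257, -0.132, -0.957); φ = arcsin(p_z) ≈ -73.19°, λ = atan2(p_y, p_x) ≈ -27.23°.

≈ (73°S, 27°W)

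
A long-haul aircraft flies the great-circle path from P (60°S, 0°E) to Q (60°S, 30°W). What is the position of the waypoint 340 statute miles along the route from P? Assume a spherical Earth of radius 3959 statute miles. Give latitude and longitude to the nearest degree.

Convert each endpoint to a unit vector on the sphere (x = cos φ cos λ, y = cos φ sin λ, z = sin φ).
The central angle between the endpoints is δ = arccos(p₁·p₂) ≈ 0.260 rad (14.9°). The total great-circle distance is δ·R ≈ 0.260 × 3959 ≈ 1028 mi, so the target fraction is f = 340/1028 ≈ 0.331.
Interpolate at f ≈ 0.331 with slerp weights a = sin((1−f)δ)/sin δ ≈ 0.673, b = sin(fδ)/sin δ ≈ 0.334.
p = a·p₁ + b·p₂ ≈ (0.481, -0.084, -0.873); φ = arcsin(p_z) ≈ -60.75°, λ = atan2(p_y, p_x) ≈ -9.85°.

≈ (61°S, 10°W)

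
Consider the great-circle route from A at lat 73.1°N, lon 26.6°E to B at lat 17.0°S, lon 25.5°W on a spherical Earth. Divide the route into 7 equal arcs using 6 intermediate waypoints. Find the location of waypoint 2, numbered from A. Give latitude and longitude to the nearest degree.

≈ lat 50°N, lon 6°W

Convert each endpoint to a unit vector on the sphere (x = cos φ cos λ, y = cos φ sin λ, z = sin φ).
The central angle between the endpoints is δ = arccos(p₁·p₂) ≈ 1.680 rad (96.3°).
Interpolate at f = 2/7 with slerp weights a = sin((1−f)δ)/sin δ ≈ 0.938, b = sin(fδ)/sin δ ≈ 0.465.
p = a·p₁ + b·p₂ ≈ (0.645, -0.069, 0.761); φ = arcsin(p_z) ≈ 49.58°, λ = atan2(p_y, p_x) ≈ -6.13°.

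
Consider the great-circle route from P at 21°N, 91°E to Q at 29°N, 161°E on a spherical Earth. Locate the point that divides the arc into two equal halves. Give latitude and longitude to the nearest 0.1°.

Convert each endpoint to a unit vector on the sphere (x = cos φ cos λ, y = cos φ sin λ, z = sin φ).
The central angle between the endpoints is δ = arccos(p₁·p₂) ≈ 1.101 rad (63.1°).
Interpolate at f = 1/2 with slerp weights a = sin((1−f)δ)/sin δ ≈ 0.587, b = sin(fδ)/sin δ ≈ 0.587.
p = a·p₁ + b·p₂ ≈ (-0.495, 0.715, 0.495); φ = arcsin(p_z) ≈ 29.64°, λ = atan2(p_y, p_x) ≈ 124.69°.

≈ 29.6°N, 124.7°E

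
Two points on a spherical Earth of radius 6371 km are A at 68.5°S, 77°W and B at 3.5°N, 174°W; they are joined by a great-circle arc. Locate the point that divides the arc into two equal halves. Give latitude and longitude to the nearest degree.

The haversine formula gives a central angle δ ≈ 1.672 rad (95.8°) between the endpoints.
Interpolate at f = 1/2 with slerp weights a = sin((1−f)δ)/sin δ ≈ 0.746, b = sin(fδ)/sin δ ≈ 0.746.
p = a·p₁ + b·p₂ ≈ (-0.679, -0.344, -0.648); φ = arcsin(p_z) ≈ -40.43°, λ = atan2(p_y, p_x) ≈ -153.12°.

≈ 40°S, 153°W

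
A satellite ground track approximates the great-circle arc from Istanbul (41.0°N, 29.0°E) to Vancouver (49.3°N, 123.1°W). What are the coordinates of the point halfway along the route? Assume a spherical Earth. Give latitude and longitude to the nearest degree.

≈ 76°N, 31°W

The haversine formula gives a central angle δ ≈ 1.508 rad (86.4°) between the endpoints.
Interpolate at f = 1/2 with slerp weights a = sin((1−f)δ)/sin δ ≈ 0.686, b = sin(fδ)/sin δ ≈ 0.686.
p = a·p₁ + b·p₂ ≈ (0.209, -0.124, 0.970); φ = arcsin(p_z) ≈ 75.97°, λ = atan2(p_y, p_x) ≈ -30.69°.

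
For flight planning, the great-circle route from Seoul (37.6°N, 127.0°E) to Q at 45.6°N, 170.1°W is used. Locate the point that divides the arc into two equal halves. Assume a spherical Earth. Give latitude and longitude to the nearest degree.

Convert each endpoint to a unit vector on the sphere (x = cos φ cos λ, y = cos φ sin λ, z = sin φ).
The central angle between the endpoints is δ = arccos(p₁·p₂) ≈ 0.811 rad (46.5°).
Interpolate at f = 1/2 with slerp weights a = sin((1−f)δ)/sin δ ≈ 0.544, b = sin(fδ)/sin δ ≈ 0.544.
p = a·p₁ + b·p₂ ≈ (-0.635, 0.279, 0.721); φ = arcsin(p_z) ≈ 46.12°, λ = atan2(p_y, p_x) ≈ 156.28°.

≈ 46°N, 156°E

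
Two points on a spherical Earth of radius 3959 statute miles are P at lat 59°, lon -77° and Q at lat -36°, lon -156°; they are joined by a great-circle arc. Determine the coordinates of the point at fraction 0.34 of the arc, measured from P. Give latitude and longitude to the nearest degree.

Convert each endpoint to a unit vector on the sphere (x = cos φ cos λ, y = cos φ sin λ, z = sin φ).
The central angle between the endpoints is δ = arccos(p₁·p₂) ≈ 2.009 rad (115.1°).
Interpolate at f = 0.34 with slerp weights a = sin((1−f)δ)/sin δ ≈ 1.071, b = sin(fδ)/sin δ ≈ 0.697.
p = a·p₁ + b·p₂ ≈ (-0.391, -0.767, 0.509); φ = arcsin(p_z) ≈ 30.58°, λ = atan2(p_y, p_x) ≈ -117.01°.

≈ lat 31°, lon -117°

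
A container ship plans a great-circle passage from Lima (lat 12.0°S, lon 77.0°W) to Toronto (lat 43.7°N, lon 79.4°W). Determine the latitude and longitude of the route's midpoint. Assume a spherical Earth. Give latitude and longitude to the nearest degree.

≈ lat 16°N, lon 78°W

Convert each endpoint to a unit vector on the sphere (x = cos φ cos λ, y = cos φ sin λ, z = sin φ).
The central angle between the endpoints is δ = arccos(p₁·p₂) ≈ 0.973 rad (55.7°).
Interpolate at f = 1/2 with slerp weights a = sin((1−f)δ)/sin δ ≈ 0.566, b = sin(fδ)/sin δ ≈ 0.566.
p = a·p₁ + b·p₂ ≈ (0.200, -0.941, 0.273); φ = arcsin(p_z) ≈ 15.85°, λ = atan2(p_y, p_x) ≈ -78.02°.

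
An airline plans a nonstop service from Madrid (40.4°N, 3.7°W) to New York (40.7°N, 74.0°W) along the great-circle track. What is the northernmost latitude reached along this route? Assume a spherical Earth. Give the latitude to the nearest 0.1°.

The great circle lies in the plane with unit normal n̂ = (p₁ × p₂)/|p₁ × p₂|.
Here n̂_z ≈ -0.691; the vertex latitude is φ_max = arccos|n̂_z| ≈ 46.3°.

≈ 46.3°N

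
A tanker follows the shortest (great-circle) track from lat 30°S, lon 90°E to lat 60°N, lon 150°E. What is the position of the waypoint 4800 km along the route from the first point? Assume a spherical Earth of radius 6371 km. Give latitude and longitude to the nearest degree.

≈ lat 10°N, lon 108°E

Convert each endpoint to a unit vector on the sphere (x = cos φ cos λ, y = cos φ sin λ, z = sin φ).
The central angle between the endpoints is δ = arccos(p₁·p₂) ≈ 1.789 rad (102.5°). The total great-circle distance is δ·R ≈ 1.789 × 6371 ≈ 11398 km, so the target fraction is f = 4800/11398 ≈ 0.421.
Interpolate at f ≈ 0.421 with slerp weights a = sin((1−f)δ)/sin δ ≈ 0.881, b = sin(fδ)/sin δ ≈ 0.701.
p = a·p₁ + b·p₂ ≈ (-0.303, 0.938, 0.166); φ = arcsin(p_z) ≈ 9.57°, λ = atan2(p_y, p_x) ≈ 107.92°.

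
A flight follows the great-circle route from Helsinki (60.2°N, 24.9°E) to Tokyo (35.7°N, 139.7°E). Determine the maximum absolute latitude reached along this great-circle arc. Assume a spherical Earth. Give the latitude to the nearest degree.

The great circle lies in the plane with unit normal n̂ = (p₁ × p₂)/|p₁ × p₂|.
Here n̂_z ≈ +0.389; the vertex latitude is φ_max = arccos|n̂_z| ≈ 67.1°.
Check via Clairaut: cos φ_max = |cos φ₁| · sin C = cos(60.2°)·sin(51.5°) ≈ 0.389, again giving ≈ 67.1°.

≈ 67°N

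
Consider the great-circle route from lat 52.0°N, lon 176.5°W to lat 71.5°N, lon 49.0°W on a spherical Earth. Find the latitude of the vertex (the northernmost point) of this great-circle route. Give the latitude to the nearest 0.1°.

≈ 78.5°N

The great circle lies in the plane with unit normal n̂ = (p₁ × p₂)/|p₁ × p₂|.
Here n̂_z ≈ +0.199; the vertex latitude is φ_max = arccos|n̂_z| ≈ 78.5°.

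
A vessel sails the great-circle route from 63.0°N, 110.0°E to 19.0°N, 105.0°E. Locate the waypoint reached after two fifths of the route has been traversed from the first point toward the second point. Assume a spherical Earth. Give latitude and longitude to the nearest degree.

≈ 45°N, 107°E

Convert each endpoint to a unit vector on the sphere (x = cos φ cos λ, y = cos φ sin λ, z = sin φ).
The central angle between the endpoints is δ = arccos(p₁·p₂) ≈ 0.770 rad (44.1°).
Interpolate at f = 2/5 with slerp weights a = sin((1−f)δ)/sin δ ≈ 0.640, b = sin(fδ)/sin δ ≈ 0.436.
p = a·p₁ + b·p₂ ≈ (-0.206, 0.671, 0.712); φ = arcsin(p_z) ≈ 45.43°, λ = atan2(p_y, p_x) ≈ 107.07°.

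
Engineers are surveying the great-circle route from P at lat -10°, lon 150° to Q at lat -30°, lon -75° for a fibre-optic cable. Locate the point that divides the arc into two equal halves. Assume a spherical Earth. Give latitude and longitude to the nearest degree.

Write both endpoints as unit vectors p₁, p₂ with components (cos φ cos λ, cos φ sin λ, sin φ).
The central angle between the endpoints is δ = arccos(p₁·p₂) ≈ 2.113 rad (121.1°).
Interpolate at f = 1/2 with slerp weights a = sin((1−f)δ)/sin δ ≈ 1.017, b = sin(fδ)/sin δ ≈ 1.017.
p = a·p₁ + b·p₂ ≈ (-0.639, -0.350, -0.685); φ = arcsin(p_z) ≈ -43.23°, λ = atan2(p_y, p_x) ≈ -151.31°.

≈ lat -43°, lon -151°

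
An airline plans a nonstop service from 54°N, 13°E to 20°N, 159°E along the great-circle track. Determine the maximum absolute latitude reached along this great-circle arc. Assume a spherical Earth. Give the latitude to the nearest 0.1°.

The great circle lies in the plane with unit normal n̂ = (p₁ × p₂)/|p₁ × p₂|.
Here n̂_z ≈ +0.314; the vertex latitude is φ_max = arccos|n̂_z| ≈ 71.7°.
Check via Clairaut: cos φ_max = |cos φ₁| · sin C = cos(54.0°)·sin(32.3°) ≈ 0.314, again giving ≈ 71.7°.

≈ 71.7°N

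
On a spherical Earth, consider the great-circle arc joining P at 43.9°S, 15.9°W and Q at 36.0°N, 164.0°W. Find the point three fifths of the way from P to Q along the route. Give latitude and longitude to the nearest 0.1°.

≈ 3.2°S, 112.7°W

Convert each endpoint to a unit vector on the sphere (x = cos φ cos λ, y = cos φ sin λ, z = sin φ).
The central angle between the endpoints is δ = arccos(p₁·p₂) ≈ 2.696 rad (154.5°).
Interpolate at f = 3/5 with slerp weights a = sin((1−f)δ)/sin δ ≈ 2.046, b = sin(fδ)/sin δ ≈ 2.319.
p = a·p₁ + b·p₂ ≈ (-0.386, -0.921, -0.056); φ = arcsin(p_z) ≈ -3.18°, λ = atan2(p_y, p_x) ≈ -112.72°.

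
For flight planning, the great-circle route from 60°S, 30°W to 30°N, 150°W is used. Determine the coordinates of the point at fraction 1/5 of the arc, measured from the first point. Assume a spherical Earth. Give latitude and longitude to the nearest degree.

Write both endpoints as unit vectors p₁, p₂ with components (cos φ cos λ, cos φ sin λ, sin φ).
The central angle between the endpoints is δ = arccos(p₁·p₂) ≈ 2.278 rad (130.5°).
Interpolate at f = 1/5 with slerp weights a = sin((1−f)δ)/sin δ ≈ 1.274, b = sin(fδ)/sin δ ≈ 0.579.
p = a·p₁ + b·p₂ ≈ (0.118, -0.569, -0.814); φ = arcsin(p_z) ≈ -54.48°, λ = atan2(p_y, p_x) ≈ -78.32°.

≈ 54°S, 78°W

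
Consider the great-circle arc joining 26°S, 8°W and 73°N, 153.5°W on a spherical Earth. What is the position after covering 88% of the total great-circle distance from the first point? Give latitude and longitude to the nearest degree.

Write both endpoints as unit vectors p₁, p₂ with components (cos φ cos λ, cos φ sin λ, sin φ).
The central angle between the endpoints is δ = arccos(p₁·p₂) ≈ 2.260 rad (129.5°).
Interpolate at f = 0.88 with slerp weights a = sin((1−f)δ)/sin δ ≈ 0.347, b = sin(fδ)/sin δ ≈ 1.184.
p = a·p₁ + b·p₂ ≈ (-0.001, -0.198, 0.980); φ = arcsin(p_z) ≈ 78.59°, λ = atan2(p_y, p_x) ≈ -90.27°.

≈ 79°N, 90°W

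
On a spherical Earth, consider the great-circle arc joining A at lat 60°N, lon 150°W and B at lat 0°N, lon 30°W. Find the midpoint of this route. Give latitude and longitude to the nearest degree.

Convert each endpoint to a unit vector on the sphere (x = cos φ cos λ, y = cos φ sin λ, z = sin φ).
The central angle between the endpoints is δ = arccos(p₁·p₂) ≈ 1.823 rad (104.5°).
Interpolate at f = 1/2 with slerp weights a = sin((1−f)δ)/sin δ ≈ 0.816, b = sin(fδ)/sin δ ≈ 0.816.
p = a·p₁ + b·p₂ ≈ (0.354, -0.612, 0.707); φ = arcsin(p_z) ≈ 45.00°, λ = atan2(p_y, p_x) ≈ -60.00°.

≈ lat 45°N, lon 60°W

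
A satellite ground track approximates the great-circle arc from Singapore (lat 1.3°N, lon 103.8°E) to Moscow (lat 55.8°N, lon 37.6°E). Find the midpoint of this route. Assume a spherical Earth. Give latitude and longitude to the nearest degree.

Write both endpoints as unit vectors p₁, p₂ with components (cos φ cos λ, cos φ sin λ, sin φ).
The central angle between the endpoints is δ = arccos(p₁·p₂) ≈ 1.323 rad (75.8°).
Interpolate at f = 1/2 with slerp weights a = sin((1−f)δ)/sin δ ≈ 0.634, b = sin(fδ)/sin δ ≈ 0.634.
p = a·p₁ + b·p₂ ≈ (0.131, 0.832, 0.538); φ = arcsin(p_z) ≈ 32.58°, λ = atan2(p_y, p_x) ≈ 81.05°.

≈ lat 33°N, lon 81°E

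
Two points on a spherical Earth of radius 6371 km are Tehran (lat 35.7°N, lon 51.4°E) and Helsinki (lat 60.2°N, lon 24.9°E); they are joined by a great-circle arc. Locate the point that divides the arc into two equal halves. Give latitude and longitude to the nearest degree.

≈ lat 49°N, lon 41°E

Convert each endpoint to a unit vector on the sphere (x = cos φ cos λ, y = cos φ sin λ, z = sin φ).
The central angle between the endpoints is δ = arccos(p₁·p₂) ≈ 0.521 rad (29.8°).
Interpolate at f = 1/2 with slerp weights a = sin((1−f)δ)/sin δ ≈ 0.517, b = sin(fδ)/sin δ ≈ 0.517.
p = a·p₁ + b·p₂ ≈ (0.495, 0.437, 0.751); φ = arcsin(p_z) ≈ 48.67°, λ = atan2(p_y, p_x) ≈ 41.39°.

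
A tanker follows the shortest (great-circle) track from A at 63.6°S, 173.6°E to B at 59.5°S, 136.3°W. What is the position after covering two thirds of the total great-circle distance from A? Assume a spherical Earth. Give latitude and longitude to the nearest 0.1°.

≈ 62.8°S, 151.1°W

Convert each endpoint to a unit vector on the sphere (x = cos φ cos λ, y = cos φ sin λ, z = sin φ).
The central angle between the endpoints is δ = arccos(p₁·p₂) ≈ 0.411 rad (23.6°).
Interpolate at f = 2/3 with slerp weights a = sin((1−f)δ)/sin δ ≈ 0.342, b = sin(fδ)/sin δ ≈ 0.677.
p = a·p₁ + b·p₂ ≈ (-0.400, -0.221, -0.890); φ = arcsin(p_z) ≈ -62.85°, λ = atan2(p_y, p_x) ≈ -151.10°.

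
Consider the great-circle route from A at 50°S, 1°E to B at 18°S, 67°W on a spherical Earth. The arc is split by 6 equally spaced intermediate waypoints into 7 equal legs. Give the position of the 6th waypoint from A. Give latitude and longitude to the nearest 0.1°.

Convert each endpoint to a unit vector on the sphere (x = cos φ cos λ, y = cos φ sin λ, z = sin φ).
The central angle between the endpoints is δ = arccos(p₁·p₂) ≈ 1.086 rad (62.2°).
Interpolate at f = 6/7 with slerp weights a = sin((1−f)δ)/sin δ ≈ 0.175, b = sin(fδ)/sin δ ≈ 0.907.
p = a·p₁ + b·p₂ ≈ (0.449, -0.792, -0.414); φ = arcsin(p_z) ≈ -24.45°, λ = atan2(p_y, p_x) ≈ -60.43°.

≈ 24.5°S, 60.4°W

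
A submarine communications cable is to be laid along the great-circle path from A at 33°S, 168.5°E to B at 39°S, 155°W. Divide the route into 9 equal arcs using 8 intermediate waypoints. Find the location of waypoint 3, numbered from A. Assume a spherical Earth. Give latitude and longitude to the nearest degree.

The haversine formula gives a central angle δ ≈ 0.522 rad (29.9°) between the endpoints.
Interpolate at f = 3/9 with slerp weights a = sin((1−f)δ)/sin δ ≈ 0.684, b = sin(fδ)/sin δ ≈ 0.347.
p = a·p₁ + b·p₂ ≈ (-0.807, 0.000, -0.591); φ = arcsin(p_z) ≈ -36.23°, λ = atan2(p_y, p_x) ≈ 179.98°.

≈ 36°S, 180°E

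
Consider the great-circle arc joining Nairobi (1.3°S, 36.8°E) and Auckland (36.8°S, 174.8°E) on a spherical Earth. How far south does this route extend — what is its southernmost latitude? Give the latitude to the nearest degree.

The great circle lies in the plane with unit normal n̂ = (p₁ × p₂)/|p₁ × p₂|.
Here n̂_z ≈ +0.658; the vertex latitude is φ_max = arccos|n̂_z| ≈ 48.8°.
Check via Clairaut: cos φ_max = |cos φ₁| · sin C = cos(1.3°)·sin(138.8°) ≈ 0.658, again giving ≈ 48.8°.

≈ 49°S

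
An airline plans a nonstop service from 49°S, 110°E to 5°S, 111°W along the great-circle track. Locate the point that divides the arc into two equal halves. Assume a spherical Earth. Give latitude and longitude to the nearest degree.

≈ 52°S, 152°W

From cos δ = sin φ₁ sin φ₂ + cos φ₁ cos φ₂ cos Δλ, the central angle is δ ≈ 2.012 rad (115.3°).
Interpolate at f = 1/2 with slerp weights a = sin((1−f)δ)/sin δ ≈ 0.935, b = sin(fδ)/sin δ ≈ 0.935.
p = a·p₁ + b·p₂ ≈ (-0.543, -0.293, -0.787); φ = arcsin(p_z) ≈ -51.88°, λ = atan2(p_y, p_x) ≈ -151.66°.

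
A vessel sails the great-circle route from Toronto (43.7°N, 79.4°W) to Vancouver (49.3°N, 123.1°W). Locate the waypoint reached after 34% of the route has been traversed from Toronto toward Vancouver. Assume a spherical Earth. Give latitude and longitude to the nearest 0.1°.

Convert each endpoint to a unit vector on the sphere (x = cos φ cos λ, y = cos φ sin λ, z = sin φ).
The central angle between the endpoints is δ = arccos(p₁·p₂) ≈ 0.526 rad (30.2°).
Interpolate at f = 0.34 with slerp weights a = sin((1−f)δ)/sin δ ≈ 0.678, b = sin(fδ)/sin δ ≈ 0.354.
p = a·p₁ + b·p₂ ≈ (-0.036, -0.675, 0.737); φ = arcsin(p_z) ≈ 47.46°, λ = atan2(p_y, p_x) ≈ -93.06°.

≈ 47.5°N, 93.1°W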